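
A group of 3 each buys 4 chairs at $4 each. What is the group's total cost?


Cost per person:
4 x $4 = $16
Group total:
3 x $16 = $48

$48


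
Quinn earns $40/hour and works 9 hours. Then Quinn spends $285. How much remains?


Calculate earnings:
9 x $40 = $360
Subtract spending:
$360 - $285 = $75

$75


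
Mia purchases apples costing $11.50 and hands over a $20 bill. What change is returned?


Start with the amount paid:
$20
Subtract the price:
$20 - $11.50 = $8.50

$8.50


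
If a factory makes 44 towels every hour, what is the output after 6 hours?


Production rate: 44 towels per hour
Time: 6 hours
Total: 44 x 6 = 264 towels

264 towels


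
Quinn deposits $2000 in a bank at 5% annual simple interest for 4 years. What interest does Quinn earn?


Use the formula I = P x R x T / 100
P x R x T = 2000 x 5 x 4 = 40000
I = 40000 / 100 = $400

$400


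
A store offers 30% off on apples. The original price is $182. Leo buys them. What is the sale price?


Calculate the discount amount:
30% of $182 = $54.60
Subtract from original:
$182 - $54.60 = $127.40

$127.40


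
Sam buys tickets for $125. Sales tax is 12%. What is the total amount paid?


Calculate the tax:
12% of $125 = $15
Add tax to price:
$125 + $15 = $140

$140


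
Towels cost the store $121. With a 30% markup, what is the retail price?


Calculate the markup amount:
30% of $121 = $36.30
Add to cost:
$121 + $36.30 = $157.30

$157.30


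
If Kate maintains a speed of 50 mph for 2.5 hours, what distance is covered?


Use the formula: distance = speed x time
Speed = 50 mph, Time = 2.5 hours
50 x 2.5 = 125 miles

125 miles


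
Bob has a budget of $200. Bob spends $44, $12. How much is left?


Add up expenses:
$44 + $12 = $56
Subtract from budget:
$200 - $56 = $144

$144


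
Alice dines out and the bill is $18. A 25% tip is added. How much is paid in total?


Calculate the tip:
25% of $18 = $4.50
Add tip to meal cost:
$18 + $4.50 = $22.50

$22.50


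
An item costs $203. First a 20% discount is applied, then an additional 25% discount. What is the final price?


First discount:
20% of $203 = $40.60
Price after first discount:
$203 - $40.60 = $162.40
Second discount:
25% of $162.40 = $40.60
Final price:
$162.40 - $40.60 = $121.80

$121.80


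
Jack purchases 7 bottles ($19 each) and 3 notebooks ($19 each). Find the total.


Cost of bottles:
7 x $19 = $133
Cost of notebooks:
3 x $19 = $57
Add both:
$133 + $57 = $190

$190


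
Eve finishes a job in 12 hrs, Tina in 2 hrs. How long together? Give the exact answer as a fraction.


Eve's rate: 1/12 of the job per hour
Tina's rate: 1/2 of the job per hour
Combined rate: 1/12 + 1/2 = 7/12 per hour
Time = 1 / (7/12) = 12/7 hours (≈ 1.71 hours)

12/7 hours


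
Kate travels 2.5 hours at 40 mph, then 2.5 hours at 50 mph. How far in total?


Leg 1 distance:
40 x 2.5 = 100 miles
Leg 2 distance:
50 x 2.5 = 125 miles
Total distance:
100 + 125 = 225 miles

225 miles


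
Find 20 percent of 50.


Convert percentage to decimal:
20% = 0.2
Multiply:
50 x 0.2 = 10

10


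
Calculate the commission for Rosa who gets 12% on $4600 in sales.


Convert rate to decimal:
12% = 0.12
Multiply by sales:
$4600 x 0.12 = $552

$552


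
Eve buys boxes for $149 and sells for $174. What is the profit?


Selling price = $174
Cost price = $149
Profit = selling price - cost price:
Profit = $174 - $149 = $25

$25


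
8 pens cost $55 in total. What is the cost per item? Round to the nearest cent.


Total cost: $55
Number of items: 8
Unit price: $55 / 8 = $6.875 ≈ $6.88

$6.88


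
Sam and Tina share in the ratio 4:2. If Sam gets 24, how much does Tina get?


Find the multiplier:
24 / 4 = 6
Apply to Tina's share:
2 x 6 = 12

12


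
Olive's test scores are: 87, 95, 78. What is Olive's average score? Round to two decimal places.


Add the scores:
87 + 95 + 78 = 260
Divide by the number of tests:
260 / 3 = 86.6666... ≈ 86.67

86.67


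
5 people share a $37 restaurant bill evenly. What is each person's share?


Total bill: $37
Number of people: 5
Each pays: $37 / 5 = $7.40

$7.40


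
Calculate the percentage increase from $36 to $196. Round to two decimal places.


Find the absolute change:
|196 - 36| = 160
Divide by original and multiply by 100:
160 / 36 x 100 = 444.4444...% ≈ 444.44%

444.44%


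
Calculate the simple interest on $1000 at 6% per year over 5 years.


Use the formula I = P x R x T / 100
P x R x T = 1000 x 6 x 5 = 30000
I = 30000 / 100 = $300

$300


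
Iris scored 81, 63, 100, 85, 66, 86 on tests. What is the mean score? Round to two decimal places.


Add the scores:
81 + 63 + 100 + 85 + 66 + 86 = 481
Divide by the number of tests:
481 / 6 = 80.1666... ≈ 80.17

80.17


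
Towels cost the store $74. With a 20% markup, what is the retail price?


Calculate the markup amount:
20% of $74 = $14.80
Add to cost:
$74 + $14.80 = $88.80

$88.80


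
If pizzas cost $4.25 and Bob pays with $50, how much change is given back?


Start with the amount paid:
$50
Subtract the price:
$50 - $4.25 = $45.75

$45.75


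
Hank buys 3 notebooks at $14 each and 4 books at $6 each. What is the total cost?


Cost of notebooks:
3 x $14 = $42
Cost of books:
4 x $6 = $24
Add both:
$42 + $24 = $66

$66


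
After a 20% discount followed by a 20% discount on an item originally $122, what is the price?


First discount:
20% of $122 = $24.40
Price after first discount:
$122 - $24.40 = $97.60
Second discount:
20% of $97.60 = $19.52
Final price:
$97.60 - $19.52 = $78.08

$78.08


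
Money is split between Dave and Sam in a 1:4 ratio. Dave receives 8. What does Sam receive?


Find the multiplier:
8 / 1 = 8
Apply to Sam's share:
4 x 8 = 32

32


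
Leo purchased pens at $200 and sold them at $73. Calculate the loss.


Selling price = $73
Cost price = $200
Loss = cost price - selling price:
Loss = $200 - $73 = $127

$127


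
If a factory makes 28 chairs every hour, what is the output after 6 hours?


Production rate: 28 chairs per hour
Time: 6 hours
Total: 28 x 6 = 168 chairs

168 chairs


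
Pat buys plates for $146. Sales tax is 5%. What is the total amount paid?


Calculate the tax:
5% of $146 = $7.30
Add tax to price:
$146 + $7.30 = $153.30

$153.30


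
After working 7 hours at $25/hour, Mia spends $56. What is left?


Calculate earnings:
7 x $25 = $175
Subtract spending:
$175 - $56 = $119

$119


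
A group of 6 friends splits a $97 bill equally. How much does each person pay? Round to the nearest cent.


Total bill: $97
Number of people: 6
Each pays: $97 / 6 = $16.1666... ≈ $16.17

$16.17


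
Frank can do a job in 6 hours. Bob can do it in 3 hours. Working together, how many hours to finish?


Frank's rate: 1/6 of the job per hour
Bob's rate: 1/3 of the job per hour
Combined rate: 1/6 + 1/3 = 1/2 per hour
Time = 1 / (1/2) = 2 hours

2 hours


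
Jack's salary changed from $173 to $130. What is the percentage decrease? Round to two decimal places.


Find the absolute change:
|130 - 173| = 43
Divide by original and multiply by 100:
43 / 173 x 100 = 24.8554...% ≈ 24.86%

24.86%


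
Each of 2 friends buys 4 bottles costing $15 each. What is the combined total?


Cost per person:
4 x $15 = $60
Group total:
2 x $60 = $120

$120


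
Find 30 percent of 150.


Convert percentage to decimal:
30% = 0.3
Multiply:
150 x 0.3 = 45

45


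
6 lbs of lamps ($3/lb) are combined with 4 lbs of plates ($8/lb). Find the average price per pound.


Cost of lamps:
6 x $3 = $18
Cost of plates:
4 x $8 = $32
Total cost: $18 + $32 = $50
Total weight: 10 lbs
Average: $50 / 10 = $5/lb

$5/lb


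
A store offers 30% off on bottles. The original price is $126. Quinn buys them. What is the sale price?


Calculate the discount amount:
30% of $126 = $37.80
Subtract from original:
$126 - $37.80 = $88.20

$88.20


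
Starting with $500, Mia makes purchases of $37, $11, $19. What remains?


Add up expenses:
$37 + $11 + $19 = $67
Subtract from budget:
$500 - $67 = $433

$433


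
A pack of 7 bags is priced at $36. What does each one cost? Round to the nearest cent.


Total cost: $36
Number of items: 7
Unit price: $36 / 7 = $5.1428... ≈ $5.14

$5.14


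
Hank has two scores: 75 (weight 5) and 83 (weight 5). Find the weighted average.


Weighted sum:
5 x 75 + 5 x 83 = 790
Total weight:
5 + 5 = 10
Weighted average:
790 / 10 = 79

79


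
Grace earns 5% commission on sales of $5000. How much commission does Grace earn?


Convert rate to decimal:
5% = 0.05
Multiply by sales:
$5000 x 0.05 = $250

$250


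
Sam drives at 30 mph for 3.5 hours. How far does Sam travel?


Use the formula: distance = speed x time
Speed = 30 mph, Time = 3.5 hours
30 x 3.5 = 105 miles

105 miles


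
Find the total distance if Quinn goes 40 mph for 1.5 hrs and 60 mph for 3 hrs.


Leg 1 distance:
40 x 1.5 = 60 miles
Leg 2 distance:
60 x 3 = 180 miles
Total distance:
60 + 180 = 240 miles

240 miles


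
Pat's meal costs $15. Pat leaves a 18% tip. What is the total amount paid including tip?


Calculate the tip:
18% of $15 = $2.70
Add tip to meal cost:
$15 + $2.70 = $17.70

$17.70


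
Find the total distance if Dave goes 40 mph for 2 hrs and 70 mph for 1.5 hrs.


Leg 1 distance:
40 x 2 = 80 miles
Leg 2 distance:
70 x 1.5 = 105 miles
Total distance:
80 + 105 = 185 miles

185 miles


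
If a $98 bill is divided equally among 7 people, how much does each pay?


Total bill: $98
Number of people: 7
Each pays: $98 / 7 = $14

$14


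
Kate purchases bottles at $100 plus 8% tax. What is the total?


Calculate the tax:
8% of $100 = $8
Add tax to price:
$100 + $8 = $108

$108


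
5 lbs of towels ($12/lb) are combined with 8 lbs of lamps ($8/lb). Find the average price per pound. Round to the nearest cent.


Cost of towels:
5 x $12 = $60
Cost of lamps:
8 x $8 = $64
Total cost: $60 + $64 = $124
Total weight: 13 lbs
Average: $124 / 13 = $9.5384... ≈ $9.54/lb

$9.54/lb


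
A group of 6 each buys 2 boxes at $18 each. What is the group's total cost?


Cost per person:
2 x $18 = $36
Group total:
6 x $36 = $216

$216


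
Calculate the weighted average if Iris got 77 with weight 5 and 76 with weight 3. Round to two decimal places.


Weighted sum:
5 x 77 + 3 x 76 = 613
Total weight:
5 + 3 = 8
Weighted average:
613 / 8 = 76.625 ≈ 76.63

76.63


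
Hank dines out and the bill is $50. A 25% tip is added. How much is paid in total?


Calculate the tip:
25% of $50 = $12.50
Add tip to meal cost:
$50 + $12.50 = $62.50

$62.50


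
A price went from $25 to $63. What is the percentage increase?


Find the absolute change:
|63 - 25| = 38
Divide by original and multiply by 100:
38 / 25 x 100 = 152%

152%


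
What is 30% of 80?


Convert percentage to decimal:
30% = 0.3
Multiply:
80 x 0.3 = 24

24


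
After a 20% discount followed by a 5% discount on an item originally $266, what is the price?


First discount:
20% of $266 = $53.20
Price after first discount:
$266 - $53.20 = $212.80
Second discount:
5% of $212.80 = $10.64
Final price:
$212.80 - $10.64 = $202.16

$202.16


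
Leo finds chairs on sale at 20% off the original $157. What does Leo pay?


Calculate the discount amount:
20% of $157 = $31.40
Subtract from original:
$157 - $31.40 = $125.60

$125.60


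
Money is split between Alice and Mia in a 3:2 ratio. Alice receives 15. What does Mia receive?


Find the multiplier:
15 / 3 = 5
Apply to Mia's share:
2 x 5 = 10

10


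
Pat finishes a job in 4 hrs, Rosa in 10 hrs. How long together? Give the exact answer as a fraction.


Pat's rate: 1/4 of the job per hour
Rosa's rate: 1/10 of the job per hour
Combined rate: 1/4 + 1/10 = 7/20 per hour
Time = 1 / (7/20) = 20/7 hours (≈ 2.86 hours)

20/7 hours


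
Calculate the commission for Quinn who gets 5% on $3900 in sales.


Convert rate to decimal:
5% = 0.05
Multiply by sales:
$3900 x 0.05 = $195

$195


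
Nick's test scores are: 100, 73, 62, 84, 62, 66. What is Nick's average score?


Add the scores:
100 + 73 + 62 + 84 + 62 + 66 = 447
Divide by the number of tests:
447 / 6 = 74.5

74.5


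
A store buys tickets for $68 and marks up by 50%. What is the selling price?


Calculate the markup amount:
50% of $68 = $34
Add to cost:
$68 + $34 = $102

$102


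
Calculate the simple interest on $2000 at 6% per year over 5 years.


Use the formula I = P x R x T / 100
P x R x T = 2000 x 6 x 5 = 60000
I = 60000 / 100 = $600

$600


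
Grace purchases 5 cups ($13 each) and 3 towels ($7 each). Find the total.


Cost of cups:
5 x $13 = $65
Cost of towels:
3 x $7 = $21
Add both:
$65 + $21 = $86

$86


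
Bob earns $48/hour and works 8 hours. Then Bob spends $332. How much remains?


Calculate earnings:
8 x $48 = $384
Subtract spending:
$384 - $332 = $52

$52


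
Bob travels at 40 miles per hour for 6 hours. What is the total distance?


Use the formula: distance = speed x time
Speed = 40 mph, Time = 6 hours
40 x 6 = 240 miles

240 miles


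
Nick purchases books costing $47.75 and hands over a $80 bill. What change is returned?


Start with the amount paid:
$80
Subtract the price:
$80 - $47.75 = $32.25

$32.25


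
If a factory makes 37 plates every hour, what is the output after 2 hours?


Production rate: 37 plates per hour
Time: 2 hours
Total: 37 x 2 = 74 plates

74 plates


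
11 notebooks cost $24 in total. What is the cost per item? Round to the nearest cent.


Total cost: $24
Number of items: 11
Unit price: $24 / 11 = $2.1818... ≈ $2.18

$2.18


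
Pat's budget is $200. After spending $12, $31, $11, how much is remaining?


Add up expenses:
$12 + $31 + $11 = $54
Subtract from budget:
$200 - $54 = $146

$146


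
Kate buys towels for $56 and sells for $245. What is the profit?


Selling price = $245
Cost price = $56
Profit = selling price - cost price:
Profit = $245 - $56 = $189

$189


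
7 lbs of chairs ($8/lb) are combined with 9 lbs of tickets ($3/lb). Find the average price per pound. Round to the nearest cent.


Cost of chairs:
7 x $8 = $56
Cost of tickets:
9 x $3 = $27
Total cost: $56 + $27 = $83
Total weight: 16 lbs
Average: $83 / 16 = $5.1875 ≈ $5.19/lb

$5.19/lb


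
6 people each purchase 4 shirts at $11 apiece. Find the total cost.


Cost per person:
4 x $11 = $44
Group total:
6 x $44 = $264

$264


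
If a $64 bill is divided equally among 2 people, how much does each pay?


Total bill: $64
Number of people: 2
Each pays: $64 / 2 = $32

$32


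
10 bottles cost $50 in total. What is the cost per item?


Total cost: $50
Number of items: 10
Unit price: $50 / 10 = $5

$5


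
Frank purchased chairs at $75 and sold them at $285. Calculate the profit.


Selling price = $285
Cost price = $75
Profit = selling price - cost price:
Profit = $285 - $75 = $210

$210


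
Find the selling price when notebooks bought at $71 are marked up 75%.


Calculate the markup amount:
75% of $71 = $53.25
Add to cost:
$71 + $53.25 = $124.25

$124.25


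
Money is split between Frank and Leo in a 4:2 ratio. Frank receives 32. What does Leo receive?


Find the multiplier:
32 / 4 = 8
Apply to Leo's share:
2 x 8 = 16

16


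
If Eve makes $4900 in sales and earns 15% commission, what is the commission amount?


Convert rate to decimal:
15% = 0.15
Multiply by sales:
$4900 x 0.15 = $735

$735


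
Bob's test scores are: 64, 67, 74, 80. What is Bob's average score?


Add the scores:
64 + 67 + 74 + 80 = 285
Divide by the number of tests:
285 / 4 = 71.25

71.25


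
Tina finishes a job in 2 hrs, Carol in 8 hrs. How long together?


Tina's rate: 1/2 of the job per hour
Carol's rate: 1/8 of the job per hour
Combined rate: 1/2 + 1/8 = 5/8 per hour
Time = 1 / (5/8) = 8/5 = 1.6 hours

1.6 hours


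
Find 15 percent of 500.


Convert percentage to decimal:
15% = 0.15
Multiply:
500 x 0.15 = 75

75


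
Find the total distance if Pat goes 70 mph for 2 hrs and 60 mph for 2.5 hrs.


Leg 1 distance:
70 x 2 = 140 miles
Leg 2 distance:
60 x 2.5 = 150 miles
Total distance:
140 + 150 = 290 miles

290 miles


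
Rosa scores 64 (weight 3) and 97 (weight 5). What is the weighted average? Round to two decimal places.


Weighted sum:
3 x 64 + 5 x 97 = 677
Total weight:
3 + 5 = 8
Weighted average:
677 / 8 = 84.625 ≈ 84.63

84.63


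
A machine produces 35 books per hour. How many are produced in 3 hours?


Production rate: 35 books per hour
Time: 3 hours
Total: 35 x 3 = 105 books

105 books


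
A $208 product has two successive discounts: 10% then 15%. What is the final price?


First discount:
10% of $208 = $20.80
Price after first discount:
$208 - $20.80 = $187.20
Second discount:
15% of $187.20 = $28.08
Final price:
$187.20 - $28.08 = $159.12

$159.12


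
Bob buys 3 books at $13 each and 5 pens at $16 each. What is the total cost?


Cost of books:
3 x $13 = $39
Cost of pens:
5 x $16 = $80
Add both:
$39 + $80 = $119

$119


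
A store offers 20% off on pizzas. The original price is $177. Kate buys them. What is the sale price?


Calculate the discount amount:
20% of $177 = $35.40
Subtract from original:
$177 - $35.40 = $141.60

$141.60


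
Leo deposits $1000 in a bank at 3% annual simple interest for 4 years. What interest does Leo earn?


Use the formula I = P x R x T / 100
P x R x T = 1000 x 3 x 4 = 12000
I = 12000 / 100 = $120

$120


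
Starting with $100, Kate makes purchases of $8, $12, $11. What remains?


Add up expenses:
$8 + $12 + $11 = $31
Subtract from budget:
$100 - $31 = $69

$69


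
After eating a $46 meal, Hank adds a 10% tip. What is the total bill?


Calculate the tip:
10% of $46 = $4.60
Add tip to meal cost:
$46 + $4.60 = $50.60

$50.60


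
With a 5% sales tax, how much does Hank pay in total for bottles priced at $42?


Calculate the tax:
5% of $42 = $2.10
Add tax to price:
$42 + $2.10 = $44.10

$44.10


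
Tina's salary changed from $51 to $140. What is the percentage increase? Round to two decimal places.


Find the absolute change:
|140 - 51| = 89
Divide by original and multiply by 100:
89 / 51 x 100 = 174.5098...% ≈ 174.51%

174.51%


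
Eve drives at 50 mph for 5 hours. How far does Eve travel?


Use the formula: distance = speed x time
Speed = 50 mph, Time = 5 hours
50 x 5 = 250 miles

250 miles


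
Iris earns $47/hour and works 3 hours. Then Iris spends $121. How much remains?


Calculate earnings:
3 x $47 = $141
Subtract spending:
$141 - $121 = $20

$20


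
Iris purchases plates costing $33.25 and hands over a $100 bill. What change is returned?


Start with the amount paid:
$100
Subtract the price:
$100 - $33.25 = $66.75

$66.75


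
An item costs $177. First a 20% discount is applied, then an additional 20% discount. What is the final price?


First discount:
20% of $177 = $35.40
Price after first discount:
$177 - $35.40 = $141.60
Second discount:
20% of $141.60 = $28.32
Final price:
$141.60 - $28.32 = $113.28

$113.28


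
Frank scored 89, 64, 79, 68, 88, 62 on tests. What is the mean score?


Add the scores:
89 + 64 + 79 + 68 + 88 + 62 = 450
Divide by the number of tests:
450 / 6 = 75

75


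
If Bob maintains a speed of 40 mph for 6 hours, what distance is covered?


Use the formula: distance = speed x time
Speed = 40 mph, Time = 6 hours
40 x 6 = 240 miles

240 miles


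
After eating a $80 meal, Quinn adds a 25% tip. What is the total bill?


Calculate the tip:
25% of $80 = $20
Add tip to meal cost:
$80 + $20 = $100

$100


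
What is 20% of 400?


Convert percentage to decimal:
20% = 0.2
Multiply:
400 x 0.2 = 80

80


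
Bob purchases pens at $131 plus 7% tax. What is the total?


Calculate the tax:
7% of $131 = $9.17
Add tax to price:
$131 + $9.17 = $140.17

$140.17


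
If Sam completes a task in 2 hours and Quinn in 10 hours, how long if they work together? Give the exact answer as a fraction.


Sam's rate: 1/2 of the job per hour
Quinn's rate: 1/10 of the job per hour
Combined rate: 1/2 + 1/10 = 3/5 per hour
Time = 1 / (3/5) = 5/3 hours (≈ 1.67 hours)

5/3 hours


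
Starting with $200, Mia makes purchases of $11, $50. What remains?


Add up expenses:
$11 + $50 = $61
Subtract from budget:
$200 - $61 = $139

$139


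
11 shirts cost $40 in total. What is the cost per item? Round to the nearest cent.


Total cost: $40
Number of items: 11
Unit price: $40 / 11 = $3.6363... ≈ $3.64

$3.64


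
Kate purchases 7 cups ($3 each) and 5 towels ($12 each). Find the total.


Cost of cups:
7 x $3 = $21
Cost of towels:
5 x $12 = $60
Add both:
$21 + $60 = $81

$81


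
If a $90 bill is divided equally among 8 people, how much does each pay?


Total bill: $90
Number of people: 8
Each pays: $90 / 8 = $11.25

$11.25


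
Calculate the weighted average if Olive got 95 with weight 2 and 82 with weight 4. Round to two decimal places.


Weighted sum:
2 x 95 + 4 x 82 = 518
Total weight:
2 + 4 = 6
Weighted average:
518 / 6 = 86.3333... ≈ 86.33

86.33


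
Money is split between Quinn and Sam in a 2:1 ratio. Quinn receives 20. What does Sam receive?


Find the multiplier:
20 / 2 = 10
Apply to Sam's share:
1 x 10 = 10

10


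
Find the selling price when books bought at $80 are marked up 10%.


Calculate the markup amount:
10% of $80 = $8
Add to cost:
$80 + $8 = $88

$88


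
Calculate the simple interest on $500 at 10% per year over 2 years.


Use the formula I = P x R x T / 100
P x R x T = 500 x 10 x 2 = 10000
I = 10000 / 100 = $100

$100


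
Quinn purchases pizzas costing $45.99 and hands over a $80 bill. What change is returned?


Start with the amount paid:
$80
Subtract the price:
$80 - $45.99 = $34.01

$34.01


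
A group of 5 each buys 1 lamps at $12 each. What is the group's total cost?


Cost per person:
1 x $12 = $12
Group total:
5 x $12 = $60

$60


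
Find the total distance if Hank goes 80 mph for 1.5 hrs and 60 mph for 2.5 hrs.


Leg 1 distance:
80 x 1.5 = 120 miles
Leg 2 distance:
60 x 2.5 = 150 miles
Total distance:
120 + 150 = 270 miles

270 miles


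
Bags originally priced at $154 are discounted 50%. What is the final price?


Calculate the discount amount:
50% of $154 = $77
Subtract from original:
$154 - $77 = $77

$77


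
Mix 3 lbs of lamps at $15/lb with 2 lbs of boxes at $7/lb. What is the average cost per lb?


Cost of lamps:
3 x $15 = $45
Cost of boxes:
2 x $7 = $14
Total cost: $45 + $14 = $59
Total weight: 5 lbs
Average: $59 / 5 = $11.80/lb

$11.80/lb


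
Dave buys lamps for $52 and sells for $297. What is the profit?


Selling price = $297
Cost price = $52
Profit = selling price - cost price:
Profit = $297 - $52 = $245

$245


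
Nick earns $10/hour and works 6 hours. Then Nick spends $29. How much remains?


Calculate earnings:
6 x $10 = $60
Subtract spending:
$60 - $29 = $31

$31


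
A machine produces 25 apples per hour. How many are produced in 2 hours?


Production rate: 25 apples per hour
Time: 2 hours
Total: 25 x 2 = 50 apples

50 apples


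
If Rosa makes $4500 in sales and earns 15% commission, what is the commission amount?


Convert rate to decimal:
15% = 0.15
Multiply by sales:
$4500 x 0.15 = $675

$675


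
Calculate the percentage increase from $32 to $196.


Find the absolute change:
|196 - 32| = 164
Divide by original and multiply by 100:
164 / 32 x 100 = 512.5%

512.5%


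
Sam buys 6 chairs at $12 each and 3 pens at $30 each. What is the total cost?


Cost of chairs:
6 x $12 = $72
Cost of pens:
3 x $30 = $90
Add both:
$72 + $90 = $162

$162


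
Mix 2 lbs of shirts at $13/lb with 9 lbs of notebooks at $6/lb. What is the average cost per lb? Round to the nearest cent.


Cost of shirts:
2 x $13 = $26
Cost of notebooks:
9 x $6 = $54
Total cost: $26 + $54 = $80
Total weight: 11 lbs
Average: $80 / 11 = $7.2727... ≈ $7.27/lb

$7.27/lb


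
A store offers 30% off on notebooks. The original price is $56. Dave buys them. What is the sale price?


Calculate the discount amount:
30% of $56 = $16.80
Subtract from original:
$56 - $16.80 = $39.20

$39.20


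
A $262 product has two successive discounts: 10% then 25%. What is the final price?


First discount:
10% of $262 = $26.20
Price after first discount:
$262 - $26.20 = $235.80
Second discount:
25% of $235.80 = $58.95
Final price:
$235.80 - $58.95 = $176.85

$176.85


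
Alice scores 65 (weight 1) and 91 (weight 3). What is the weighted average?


Weighted sum:
1 x 65 + 3 x 91 = 338
Total weight:
1 + 3 = 4
Weighted average:
338 / 4 = 84.5

84.5


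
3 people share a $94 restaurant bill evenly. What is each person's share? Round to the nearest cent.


Total bill: $94
Number of people: 3
Each pays: $94 / 3 = $31.3333... ≈ $31.33

$31.33


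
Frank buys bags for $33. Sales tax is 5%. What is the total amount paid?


Calculate the tax:
5% of $33 = $1.65
Add tax to price:
$33 + $1.65 = $34.65

$34.65


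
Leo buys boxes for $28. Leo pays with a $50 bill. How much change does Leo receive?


Start with the amount paid:
$50
Subtract the price:
$50 - $28 = $22

$22


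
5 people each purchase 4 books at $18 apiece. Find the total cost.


Cost per person:
4 x $18 = $72
Group total:
5 x $72 = $360

$360


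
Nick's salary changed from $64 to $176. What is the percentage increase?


Find the absolute change:
|176 - 64| = 112
Divide by original and multiply by 100:
112 / 64 x 100 = 175%

175%


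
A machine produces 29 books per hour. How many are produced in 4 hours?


Production rate: 29 books per hour
Time: 4 hours
Total: 29 x 4 = 116 books

116 books


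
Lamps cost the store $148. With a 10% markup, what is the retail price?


Calculate the markup amount:
10% of $148 = $14.80
Add to cost:
$148 + $14.80 = $162.80

$162.80


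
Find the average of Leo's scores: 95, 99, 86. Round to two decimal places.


Add the scores:
95 + 99 + 86 = 280
Divide by the number of tests:
280 / 3 = 93.3333... ≈ 93.33

93.33


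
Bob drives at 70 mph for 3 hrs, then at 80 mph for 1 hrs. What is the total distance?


Leg 1 distance:
70 x 3 = 210 miles
Leg 2 distance:
80 x 1 = 80 miles
Total distance:
210 + 80 = 290 miles

290 miles


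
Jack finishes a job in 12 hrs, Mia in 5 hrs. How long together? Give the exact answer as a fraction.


Jack's rate: 1/12 of the job per hour
Mia's rate: 1/5 of the job per hour
Combined rate: 1/12 + 1/5 = 17/60 per hour
Time = 1 / (17/60) = 60/17 hours (≈ 3.53 hours)

60/17 hours


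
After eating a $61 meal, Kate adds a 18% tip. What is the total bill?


Calculate the tip:
18% of $61 = $10.98
Add tip to meal cost:
$61 + $10.98 = $71.98

$71.98


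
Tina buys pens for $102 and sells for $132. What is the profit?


Selling price = $132
Cost price = $102
Profit = selling price - cost price:
Profit = $132 - $102 = $30

$30


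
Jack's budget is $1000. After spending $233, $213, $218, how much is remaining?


Add up expenses:
$233 + $213 + $218 = $664
Subtract from budget:
$1000 - $664 = $336

$336


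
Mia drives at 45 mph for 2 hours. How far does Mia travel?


Use the formula: distance = speed x time
Speed = 45 mph, Time = 2 hours
45 x 2 = 90 miles

90 miles


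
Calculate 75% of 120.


Convert percentage to decimal:
75% = 0.75
Multiply:
120 x 0.75 = 90

90


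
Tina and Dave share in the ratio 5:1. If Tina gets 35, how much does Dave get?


Find the multiplier:
35 / 5 = 7
Apply to Dave's share:
1 x 7 = 7

7


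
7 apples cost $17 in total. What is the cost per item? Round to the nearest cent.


Total cost: $17
Number of items: 7
Unit price: $17 / 7 = $2.4285... ≈ $2.43

$2.43


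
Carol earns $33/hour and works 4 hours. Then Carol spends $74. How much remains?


Calculate earnings:
4 x $33 = $132
Subtract spending:
$132 - $74 = $58

$58


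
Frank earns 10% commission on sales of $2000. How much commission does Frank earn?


Convert rate to decimal:
10% = 0.1
Multiply by sales:
$2000 x 0.1 = $200

$200


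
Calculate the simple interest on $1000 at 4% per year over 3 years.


Use the formula I = P x R x T / 100
P x R x T = 1000 x 4 x 3 = 12000
I = 12000 / 100 = $120

$120


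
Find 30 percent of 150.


Convert percentage to decimal:
30% = 0.3
Multiply:
150 x 0.3 = 45

45


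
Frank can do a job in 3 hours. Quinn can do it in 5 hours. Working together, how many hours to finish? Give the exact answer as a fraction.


Frank's rate: 1/3 of the job per hour
Quinn's rate: 1/5 of the job per hour
Combined rate: 1/3 + 1/5 = 8/15 per hour
Time = 1 / (8/15) = 15/8 hours (≈ 1.88 hours)

15/8 hours


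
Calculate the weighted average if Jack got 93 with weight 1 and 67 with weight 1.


Weighted sum:
1 x 93 + 1 x 67 = 160
Total weight:
1 + 1 = 2
Weighted average:
160 / 2 = 80

80


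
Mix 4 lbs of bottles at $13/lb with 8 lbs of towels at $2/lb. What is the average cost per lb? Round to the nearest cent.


Cost of bottles:
4 x $13 = $52
Cost of towels:
8 x $2 = $16
Total cost: $52 + $16 = $68
Total weight: 12 lbs
Average: $68 / 12 = $5.6666... ≈ $5.67/lb

$5.67/lb


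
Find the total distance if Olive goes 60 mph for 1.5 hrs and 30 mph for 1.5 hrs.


Leg 1 distance:
60 x 1.5 = 90 miles
Leg 2 distance:
30 x 1.5 = 45 miles
Total distance:
90 + 45 = 135 miles

135 miles


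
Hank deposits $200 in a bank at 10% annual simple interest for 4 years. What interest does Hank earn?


Use the formula I = P x R x T / 100
P x R x T = 200 x 10 x 4 = 8000
I = 8000 / 100 = $80

$80


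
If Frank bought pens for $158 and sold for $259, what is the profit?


Selling price = $259
Cost price = $158
Profit = selling price - cost price:
Profit = $259 - $158 = $101

$101


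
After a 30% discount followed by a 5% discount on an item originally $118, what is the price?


First discount:
30% of $118 = $35.40
Price after first discount:
$118 - $35.40 = $82.60
Second discount:
5% of $82.60 = $4.13
Final price:
$82.60 - $4.13 = $78.47

$78.47


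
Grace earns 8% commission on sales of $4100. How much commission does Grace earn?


Convert rate to decimal:
8% = 0.08
Multiply by sales:
$4100 x 0.08 = $328

$328


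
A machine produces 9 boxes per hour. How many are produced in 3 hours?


Production rate: 9 boxes per hour
Time: 3 hours
Total: 9 x 3 = 27 boxes

27 boxes


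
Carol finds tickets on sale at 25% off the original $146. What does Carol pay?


Calculate the discount amount:
25% of $146 = $36.50
Subtract from original:
$146 - $36.50 = $109.50

$109.50


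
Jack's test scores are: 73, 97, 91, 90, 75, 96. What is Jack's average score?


Add the scores:
73 + 97 + 91 + 90 + 75 + 96 = 522
Divide by the number of tests:
522 / 6 = 87

87


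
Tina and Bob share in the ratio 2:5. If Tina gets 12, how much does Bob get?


Find the multiplier:
12 / 2 = 6
Apply to Bob's share:
5 x 6 = 30

30


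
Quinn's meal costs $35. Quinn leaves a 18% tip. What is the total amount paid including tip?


Calculate the tip:
18% of $35 = $6.30
Add tip to meal cost:
$35 + $6.30 = $41.30

$41.30


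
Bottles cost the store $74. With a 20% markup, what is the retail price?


Calculate the markup amount:
20% of $74 = $14.80
Add to cost:
$74 + $14.80 = $88.80

$88.80


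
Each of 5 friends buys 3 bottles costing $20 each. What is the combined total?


Cost per person:
3 x $20 = $60
Group total:
5 x $60 = $300

$300


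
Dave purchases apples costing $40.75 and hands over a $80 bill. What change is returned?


Start with the amount paid:
$80
Subtract the price:
$80 - $40.75 = $39.25

$39.25


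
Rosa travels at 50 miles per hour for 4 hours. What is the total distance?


Use the formula: distance = speed x time
Speed = 50 mph, Time = 4 hours
50 x 4 = 200 miles

200 miles


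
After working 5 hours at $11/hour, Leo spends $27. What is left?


Calculate earnings:
5 x $11 = $55
Subtract spending:
$55 - $27 = $28

$28


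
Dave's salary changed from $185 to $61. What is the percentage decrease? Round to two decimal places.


Find the absolute change:
|61 - 185| = 124
Divide by original and multiply by 100:
124 / 185 x 100 = 67.0270...% ≈ 67.03%

67.03%


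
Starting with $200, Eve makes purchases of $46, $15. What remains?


Add up expenses:
$46 + $15 = $61
Subtract from budget:
$200 - $61 = $139

$139


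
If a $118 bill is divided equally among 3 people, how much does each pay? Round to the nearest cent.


Total bill: $118
Number of people: 3
Each pays: $118 / 3 = $39.3333... ≈ $39.33

$39.33


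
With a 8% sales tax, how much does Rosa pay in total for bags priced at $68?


Calculate the tax:
8% of $68 = $5.44
Add tax to price:
$68 + $5.44 = $73.44

$73.44


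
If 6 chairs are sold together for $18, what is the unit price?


Total cost: $18
Number of items: 6
Unit price: $18 / 6 = $3

$3


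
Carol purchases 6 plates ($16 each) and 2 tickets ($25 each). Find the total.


Cost of plates:
6 x $16 = $96
Cost of tickets:
2 x $25 = $50
Add both:
$96 + $50 = $146

$146


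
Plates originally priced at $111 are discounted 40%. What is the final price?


Calculate the discount amount:
40% of $111 = $44.40
Subtract from original:
$111 - $44.40 = $66.60

$66.60


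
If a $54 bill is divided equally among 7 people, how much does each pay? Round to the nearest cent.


Total bill: $54
Number of people: 7
Each pays: $54 / 7 = $7.7142... ≈ $7.71

$7.71


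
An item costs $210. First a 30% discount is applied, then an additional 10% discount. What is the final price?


First discount:
30% of $210 = $63
Price after first discount:
$210 - $63 = $147
Second discount:
10% of $147 = $14.70
Final price:
$147 - $14.70 = $132.30

$132.30


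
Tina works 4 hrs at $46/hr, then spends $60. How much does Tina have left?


Calculate earnings:
4 x $46 = $184
Subtract spending:
$184 - $60 = $124

$124


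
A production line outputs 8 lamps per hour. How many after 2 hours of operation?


Production rate: 8 lamps per hour
Time: 2 hours
Total: 8 x 2 = 16 lamps

16 lamps


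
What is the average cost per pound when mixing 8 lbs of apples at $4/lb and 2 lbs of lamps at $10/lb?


Cost of apples:
8 x $4 = $32
Cost of lamps:
2 x $10 = $20
Total cost: $32 + $20 = $52
Total weight: 10 lbs
Average: $52 / 10 = $5.20/lb

$5.20/lb


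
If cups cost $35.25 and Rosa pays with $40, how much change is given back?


Start with the amount paid:
$40
Subtract the price:
$40 - $35.25 = $4.75

$4.75


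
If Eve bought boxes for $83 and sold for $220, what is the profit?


Selling price = $220
Cost price = $83
Profit = selling price - cost price:
Profit = $220 - $83 = $137

$137


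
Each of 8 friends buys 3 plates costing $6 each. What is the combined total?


Cost per person:
3 x $6 = $18
Group total:
8 x $18 = $144

$144


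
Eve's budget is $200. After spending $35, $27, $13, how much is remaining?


Add up expenses:
$35 + $27 + $13 = $75
Subtract from budget:
$200 - $75 = $125

$125


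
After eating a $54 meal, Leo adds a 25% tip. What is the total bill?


Calculate the tip:
25% of $54 = $13.50
Add tip to meal cost:
$54 + $13.50 = $67.50

$67.50


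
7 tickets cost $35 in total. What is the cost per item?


Total cost: $35
Number of items: 7
Unit price: $35 / 7 = $5

$5


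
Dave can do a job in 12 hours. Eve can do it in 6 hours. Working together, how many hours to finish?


Dave's rate: 1/12 of the job per hour
Eve's rate: 1/6 of the job per hour
Combined rate: 1/12 + 1/6 = 1/4 per hour
Time = 1 / (1/4) = 4 hours

4 hours


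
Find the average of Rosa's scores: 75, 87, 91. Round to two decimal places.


Add the scores:
75 + 87 + 91 = 253
Divide by the number of tests:
253 / 3 = 84.3333... ≈ 84.33

84.33


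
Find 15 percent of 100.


Convert percentage to decimal:
15% = 0.15
Multiply:
100 x 0.15 = 15

15


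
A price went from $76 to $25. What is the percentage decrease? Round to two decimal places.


Find the absolute change:
|25 - 76| = 51
Divide by original and multiply by 100:
51 / 76 x 100 = 67.1052...% ≈ 67.11%

67.11%


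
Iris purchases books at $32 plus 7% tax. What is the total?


Calculate the tax:
7% of $32 = $2.24
Add tax to price:
$32 + $2.24 = $34.24

$34.24


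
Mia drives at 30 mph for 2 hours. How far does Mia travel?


Use the formula: distance = speed x time
Speed = 30 mph, Time = 2 hours
30 x 2 = 60 miles

60 miles


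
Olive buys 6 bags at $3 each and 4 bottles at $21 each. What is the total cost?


Cost of bags:
6 x $3 = $18
Cost of bottles:
4 x $21 = $84
Add both:
$18 + $84 = $102

$102


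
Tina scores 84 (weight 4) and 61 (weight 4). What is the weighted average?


Weighted sum:
4 x 84 + 4 x 61 = 580
Total weight:
4 + 4 = 8
Weighted average:
580 / 8 = 72.5

72.5


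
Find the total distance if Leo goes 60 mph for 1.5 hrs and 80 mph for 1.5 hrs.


Leg 1 distance:
60 x 1.5 = 90 miles
Leg 2 distance:
80 x 1.5 = 120 miles
Total distance:
90 + 120 = 210 miles

210 miles


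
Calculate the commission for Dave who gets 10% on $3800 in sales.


Convert rate to decimal:
10% = 0.1
Multiply by sales:
$3800 x 0.1 = $380

$380


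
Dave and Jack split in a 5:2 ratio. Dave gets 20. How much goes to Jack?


Find the multiplier:
20 / 5 = 4
Apply to Jack's share:
2 x 4 = 8

8


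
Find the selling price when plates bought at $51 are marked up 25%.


Calculate the markup amount:
25% of $51 = $12.75
Add to cost:
$51 + $12.75 = $63.75

$63.75


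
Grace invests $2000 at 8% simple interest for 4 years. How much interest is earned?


Use the formula I = P x R x T / 100
P x R x T = 2000 x 8 x 4 = 64000
I = 64000 / 100 = $640

$640


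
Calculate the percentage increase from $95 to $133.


Find the absolute change:
|133 - 95| = 38
Divide by original and multiply by 100:
38 / 95 x 100 = 40%

40%


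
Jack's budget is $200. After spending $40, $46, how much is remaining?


Add up expenses:
$40 + $46 = $86
Subtract from budget:
$200 - $86 = $114

$114


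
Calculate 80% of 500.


Convert percentage to decimal:
80% = 0.8
Multiply:
500 x 0.8 = 400

400


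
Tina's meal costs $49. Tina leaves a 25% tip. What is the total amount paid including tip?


Calculate the tip:
25% of $49 = $12.25
Add tip to meal cost:
$49 + $12.25 = $61.25

$61.25


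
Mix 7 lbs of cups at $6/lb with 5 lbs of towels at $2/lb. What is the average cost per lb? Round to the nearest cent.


Cost of cups:
7 x $6 = $42
Cost of towels:
5 x $2 = $10
Total cost: $42 + $10 = $52
Total weight: 12 lbs
Average: $52 / 12 = $4.3333... ≈ $4.33/lb

$4.33/lb


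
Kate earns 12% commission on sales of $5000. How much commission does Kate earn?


Convert rate to decimal:
12% = 0.12
Multiply by sales:
$5000 x 0.12 = $600

$600


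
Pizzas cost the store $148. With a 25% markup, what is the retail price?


Calculate the markup amount:
25% of $148 = $37
Add to cost:
$148 + $37 = $185

$185


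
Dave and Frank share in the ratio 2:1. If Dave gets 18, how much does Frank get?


Find the multiplier:
18 / 2 = 9
Apply to Frank's share:
1 x 9 = 9

9


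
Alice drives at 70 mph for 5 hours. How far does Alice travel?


Use the formula: distance = speed x time
Speed = 70 mph, Time = 5 hours
70 x 5 = 350 miles

350 miles


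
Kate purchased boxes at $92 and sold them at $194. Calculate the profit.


Selling price = $194
Cost price = $92
Profit = selling price - cost price:
Profit = $194 - $92 = $102

$102
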